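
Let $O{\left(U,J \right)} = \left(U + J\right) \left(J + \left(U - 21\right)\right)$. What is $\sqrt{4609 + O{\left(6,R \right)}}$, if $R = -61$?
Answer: $\sqrt{8789} \approx 93.75$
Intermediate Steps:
$O{\left(U,J \right)} = \left(J + U\right) \left(-21 + J + U\right)$ ($O{\left(U,J \right)} = \left(J + U\right) \left(J + \left(U - 21\right)\right) = \left(J + U\right) \left(J + \left(-21 + U\right)\right) = \left(J + U\right) \left(-21 + J + U\right)$)
$\sqrt{4609 + O{\left(6,R \right)}} = \sqrt{4609 + \left(\left(-61\right)^{2} + 6^{2} - -1281 - 126 + 2 \left(-61\right) 6\right)} = \sqrt{4609 + \left(3721 + 36 + 1281 - 126 - 732\right)} = \sqrt{4609 + 4180} = \sqrt{8789}$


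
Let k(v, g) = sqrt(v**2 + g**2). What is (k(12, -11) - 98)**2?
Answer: (98 - sqrt(265))**2 ≈ 6678.4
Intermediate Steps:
k(v, g) = sqrt(g**2 + v**2)
(k(12, -11) - 98)**2 = (sqrt((-11)**2 + 12**2) - 98)**2 = (sqrt(121 + 144) - 98)**2 = (sqrt(265) - 98)**2 = (-98 + sqrt(265))**2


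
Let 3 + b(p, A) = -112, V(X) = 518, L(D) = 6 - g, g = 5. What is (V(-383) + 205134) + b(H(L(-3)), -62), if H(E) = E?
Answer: 205537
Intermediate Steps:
L(D) = 1 (L(D) = 6 - 1*5 = 6 - 5 = 1)
b(p, A) = -115 (b(p, A) = -3 - 112 = -115)
(V(-383) + 205134) + b(H(L(-3)), -62) = (518 + 205134) - 115 = 205652 - 115 = 205537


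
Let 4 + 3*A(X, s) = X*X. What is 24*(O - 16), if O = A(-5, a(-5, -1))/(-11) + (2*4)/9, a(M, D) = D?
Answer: -12472/33 ≈ -377.94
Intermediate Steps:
A(X, s) = -4/3 + X**2/3 (A(X, s) = -4/3 + (X*X)/3 = -4/3 + X**2/3)
O = 25/99 (O = (-4/3 + (1/3)*(-5)**2)/(-11) + (2*4)/9 = (-4/3 + (1/3)*25)*(-1/11) + 8*(1/9) = (-4/3 + 25/3)*(-1/11) + 8/9 = 7*(-1/11) + 8/9 = -7/11 + 8/9 = 25/99 ≈ 0.25253)
24*(O - 16) = 24*(25/99 - 16) = 24*(-1559/99) = -12472/33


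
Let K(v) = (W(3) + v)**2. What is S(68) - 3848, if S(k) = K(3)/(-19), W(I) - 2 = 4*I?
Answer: -73401/19 ≈ -3863.2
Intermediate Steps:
W(I) = 2 + 4*I
K(v) = (14 + v)**2 (K(v) = ((2 + 4*3) + v)**2 = ((2 + 12) + v)**2 = (14 + v)**2)
S(k) = -289/19 (S(k) = (14 + 3)**2/(-19) = 17**2*(-1/19) = 289*(-1/19) = -289/19)
S(68) - 3848 = -289/19 - 3848 = -73401/19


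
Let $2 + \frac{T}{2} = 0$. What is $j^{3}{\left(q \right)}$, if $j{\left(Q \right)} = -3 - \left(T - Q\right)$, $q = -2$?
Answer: $-1$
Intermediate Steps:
$T = -4$ ($T = -4 + 2 \cdot 0 = -4 + 0 = -4$)
$j{\left(Q \right)} = 1 + Q$ ($j{\left(Q \right)} = -3 - \left(-4 - Q\right) = -3 + \left(4 + Q\right) = 1 + Q$)
$j^{3}{\left(q \right)} = \left(1 - 2\right)^{3} = \left(-1\right)^{3} = -1$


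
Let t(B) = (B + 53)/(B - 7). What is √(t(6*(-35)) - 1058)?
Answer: I*√49786093/217 ≈ 32.516*I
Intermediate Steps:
t(B) = (53 + B)/(-7 + B)
√(t(6*(-35)) - 1058) = √((53 + 6*(-35))/(-7 + 6*(-35)) - 1058) = √((53 - 210)/(-7 - 210) - 1058) = √(-157/(-217) - 1058) = √(-1/217*(-157) - 1058) = √(157/217 - 1058) = √(-229429/217) = I*√49786093/217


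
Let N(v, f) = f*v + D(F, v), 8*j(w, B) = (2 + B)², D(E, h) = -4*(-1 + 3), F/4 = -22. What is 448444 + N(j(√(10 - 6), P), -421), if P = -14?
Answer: 440858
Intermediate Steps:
F = -88 (F = 4*(-22) = -88)
D(E, h) = -8 (D(E, h) = -4*2 = -8)
j(w, B) = (2 + B)²/8
N(v, f) = -8 + f*v (N(v, f) = f*v - 8 = -8 + f*v)
448444 + N(j(√(10 - 6), P), -421) = 448444 + (-8 - 421*(2 - 14)²/8) = 448444 + (-8 - 421*(-12)²/8) = 448444 + (-8 - 421*144/8) = 448444 + (-8 - 421*18) = 448444 + (-8 - 7578) = 448444 - 7586 = 440858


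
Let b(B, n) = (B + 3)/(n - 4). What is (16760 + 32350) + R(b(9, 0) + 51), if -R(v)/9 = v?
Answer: 48678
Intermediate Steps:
b(B, n) = (3 + B)/(-4 + n)
R(v) = -9*v
(16760 + 32350) + R(b(9, 0) + 51) = (16760 + 32350) - 9*((3 + 9)/(-4 + 0) + 51) = 49110 - 9*(12/(-4) + 51) = 49110 - 9*(-¼*12 + 51) = 49110 - 9*(-3 + 51) = 49110 - 9*48 = 49110 - 432 = 48678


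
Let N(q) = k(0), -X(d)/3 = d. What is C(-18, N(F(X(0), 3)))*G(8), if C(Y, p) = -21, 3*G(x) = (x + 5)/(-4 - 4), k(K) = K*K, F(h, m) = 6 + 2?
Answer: 91/8 ≈ 11.375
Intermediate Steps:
X(d) = -3*d
F(h, m) = 8
k(K) = K²
N(q) = 0 (N(q) = 0² = 0)
G(x) = -5/24 - x/24 (G(x) = ((x + 5)/(-4 - 4))/3 = ((5 + x)/(-8))/3 = ((5 + x)*(-⅛))/3 = (-5/8 - x/8)/3 = -5/24 - x/24)
C(-18, N(F(X(0), 3)))*G(8) = -21*(-5/24 - 1/24*8) = -21*(-5/24 - ⅓) = -21*(-13/24) = 91/8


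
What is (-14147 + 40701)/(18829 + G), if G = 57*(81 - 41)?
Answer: 2414/1919 ≈ 1.2579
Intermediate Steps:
G = 2280 (G = 57*40 = 2280)
(-14147 + 40701)/(18829 + G) = (-14147 + 40701)/(18829 + 2280) = 26554/21109 = 26554*(1/21109) = 2414/1919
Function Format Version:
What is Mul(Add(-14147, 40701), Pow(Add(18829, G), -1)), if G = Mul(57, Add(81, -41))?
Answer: Rational(2414, 1919) ≈ 1.2579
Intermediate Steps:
G = 2280 (G = Mul(57, 40) = 2280)
Mul(Add(-14147, 40701), Pow(Add(18829, G), -1)) = Mul(Add(-14147, 40701), Pow(Add(18829, 2280), -1)) = Mul(26554, Pow(21109, -1)) = Mul(26554, Rational(1, 21109)) = Rational(2414, 1919)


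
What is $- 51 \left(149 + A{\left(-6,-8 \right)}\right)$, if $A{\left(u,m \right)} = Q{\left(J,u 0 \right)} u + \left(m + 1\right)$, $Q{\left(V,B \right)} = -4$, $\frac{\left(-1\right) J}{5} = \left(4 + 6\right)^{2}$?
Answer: $-8466$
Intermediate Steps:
$J = -500$ ($J = - 5 \left(4 + 6\right)^{2} = - 5 \cdot 10^{2} = \left(-5\right) 100 = -500$)
$A{\left(u,m \right)} = 1 + m - 4 u$ ($A{\left(u,m \right)} = - 4 u + \left(m + 1\right) = - 4 u + \left(1 + m\right) = 1 + m - 4 u$)
$- 51 \left(149 + A{\left(-6,-8 \right)}\right) = - 51 \left(149 - -17\right) = - 51 \left(149 + \left(1 - 8 + 24\right)\right) = - 51 \left(149 + 17\right) = \left(-51\right) 166 = -8466$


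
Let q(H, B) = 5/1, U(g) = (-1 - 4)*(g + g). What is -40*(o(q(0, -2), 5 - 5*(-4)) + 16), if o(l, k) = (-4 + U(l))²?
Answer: -117280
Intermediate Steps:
U(g) = -10*g
q(H, B) = 5 (q(H, B) = 5*1 = 5)
o(l, k) = (-4 - 10*l)²
-40*(o(q(0, -2), 5 - 5*(-4)) + 16) = -40*(4*(2 + 5*5)² + 16) = -40*(4*(2 + 25)² + 16) = -40*(4*27² + 16) = -40*(4*729 + 16) = -40*(2916 + 16) = -40*2932 = -117280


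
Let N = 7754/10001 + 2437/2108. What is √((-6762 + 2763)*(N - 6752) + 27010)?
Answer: √3124198517208169531/340034 ≈ 5198.1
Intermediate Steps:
N = 40717869/21082108 (N = 7754*(1/10001) + 2437*(1/2108) = 7754/10001 + 2437/2108 = 40717869/21082108 ≈ 1.9314)
√((-6762 + 2763)*(N - 6752) + 27010) = √((-6762 + 2763)*(40717869/21082108 - 6752) + 27010) = √(-3999*(-142305675347/21082108) + 27010) = √(18357432119763/680068 + 27010) = √(18375800756443/680068) = √3124198517208169531/340034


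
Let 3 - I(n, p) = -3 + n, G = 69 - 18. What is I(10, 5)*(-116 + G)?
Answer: 260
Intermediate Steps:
G = 51
I(n, p) = 6 - n (I(n, p) = 3 - (-3 + n) = 3 + (3 - n) = 6 - n)
I(10, 5)*(-116 + G) = (6 - 1*10)*(-116 + 51) = (6 - 10)*(-65) = -4*(-65) = 260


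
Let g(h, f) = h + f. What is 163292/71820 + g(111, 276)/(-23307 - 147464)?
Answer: 6964435948/3066193305 ≈ 2.2714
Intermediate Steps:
g(h, f) = f + h
163292/71820 + g(111, 276)/(-23307 - 147464) = 163292/71820 + (276 + 111)/(-23307 - 147464) = 163292*(1/71820) + 387/(-170771) = 40823/17955 + 387*(-1/170771) = 40823/17955 - 387/170771 = 6964435948/3066193305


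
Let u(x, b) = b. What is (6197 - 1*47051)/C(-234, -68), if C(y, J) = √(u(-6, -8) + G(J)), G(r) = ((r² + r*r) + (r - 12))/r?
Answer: 20427*I*√10319/607 ≈ 3418.5*I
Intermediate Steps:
G(r) = (-12 + r + 2*r²)/r (G(r) = ((r² + r²) + (-12 + r))/r = (2*r² + (-12 + r))/r = (-12 + r + 2*r²)/r)
C(y, J) = √(-7 - 12/J + 2*J) (C(y, J) = √(-8 + (1 - 12/J + 2*J)) = √(-7 - 12/J + 2*J))
(6197 - 1*47051)/C(-234, -68) = (6197 - 1*47051)/(√(-7 - 12/(-68) + 2*(-68))) = (6197 - 47051)/(√(-7 - 12*(-1/68) - 136)) = -40854/√(-7 + 3/17 - 136) = -40854*(-I*√10319/1214) = -(-20427)*I*√10319/607 = 20427*I*√10319/607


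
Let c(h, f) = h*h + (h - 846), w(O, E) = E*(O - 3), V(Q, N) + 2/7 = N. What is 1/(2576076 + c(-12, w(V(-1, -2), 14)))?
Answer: 1/2575362 ≈ 3.8830e-7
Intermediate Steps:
V(Q, N) = -2/7 + N
w(O, E) = E*(-3 + O)
c(h, f) = -846 + h + h**2 (c(h, f) = h**2 + (-846 + h) = -846 + h + h**2)
1/(2576076 + c(-12, w(V(-1, -2), 14))) = 1/(2576076 + (-846 - 12 + (-12)**2)) = 1/(2576076 + (-846 - 12 + 144)) = 1/(2576076 - 714) = 1/2575362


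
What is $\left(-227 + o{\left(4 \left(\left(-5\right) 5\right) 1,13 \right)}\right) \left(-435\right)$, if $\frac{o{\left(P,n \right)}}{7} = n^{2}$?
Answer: $-415860$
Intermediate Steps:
$o{\left(P,n \right)} = 7 n^{2}$
$\left(-227 + o{\left(4 \left(\left(-5\right) 5\right) 1,13 \right)}\right) \left(-435\right) = \left(-227 + 7 \cdot 13^{2}\right) \left(-435\right) = \left(-227 + 7 \cdot 169\right) \left(-435\right) = \left(-227 + 1183\right) \left(-435\right) = 956 \left(-435\right) = -415860$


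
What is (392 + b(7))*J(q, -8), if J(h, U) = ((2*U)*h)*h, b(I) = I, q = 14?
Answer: -1251264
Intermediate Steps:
J(h, U) = 2*U*h² (J(h, U) = (2*U*h)*h = 2*U*h²)
(392 + b(7))*J(q, -8) = (392 + 7)*(2*(-8)*14²) = 399*(2*(-8)*196) = 399*(-3136) = -1251264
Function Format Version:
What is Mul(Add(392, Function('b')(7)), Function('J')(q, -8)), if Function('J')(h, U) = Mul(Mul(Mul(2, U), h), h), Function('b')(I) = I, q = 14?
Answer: -1251264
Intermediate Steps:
Function('J')(h, U) = Mul(2, U, Pow(h, 2)) (Function('J')(h, U) = Mul(Mul(2, U, h), h) = Mul(2, U, Pow(h, 2)))
Mul(Add(392, Function('b')(7)), Function('J')(q, -8)) = Mul(Add(392, 7), Mul(2, -8, Pow(14, 2))) = Mul(399, Mul(2, -8, 196)) = Mul(399, -3136) = -1251264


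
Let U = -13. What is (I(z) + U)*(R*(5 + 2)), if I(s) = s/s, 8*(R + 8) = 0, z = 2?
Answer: 672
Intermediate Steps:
R = -8 (R = -8 + (⅛)*0 = -8 + 0 = -8)
I(s) = 1
(I(z) + U)*(R*(5 + 2)) = (1 - 13)*(-8*(5 + 2)) = -(-96)*7 = -12*(-56) = 672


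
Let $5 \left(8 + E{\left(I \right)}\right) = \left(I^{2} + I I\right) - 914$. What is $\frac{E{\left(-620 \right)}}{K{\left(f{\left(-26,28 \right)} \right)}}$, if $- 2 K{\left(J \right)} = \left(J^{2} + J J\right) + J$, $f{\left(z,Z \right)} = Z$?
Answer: $- \frac{383923}{1995} \approx -192.44$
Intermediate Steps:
$E{\left(I \right)} = - \frac{954}{5} + \frac{2 I^{2}}{5}$ ($E{\left(I \right)} = -8 + \frac{\left(I^{2} + I I\right) - 914}{5} = -8 + \frac{\left(I^{2} + I^{2}\right) - 914}{5} = -8 + \frac{2 I^{2} - 914}{5} = -8 + \frac{-914 + 2 I^{2}}{5} = -8 + \left(- \frac{914}{5} + \frac{2 I^{2}}{5}\right) = - \frac{954}{5} + \frac{2 I^{2}}{5}$)
$K{\left(J \right)} = - J^{2} - \frac{J}{2}$ ($K{\left(J \right)} = - \frac{\left(J^{2} + J J\right) + J}{2} = - \frac{\left(J^{2} + J^{2}\right) + J}{2} = - \frac{2 J^{2} + J}{2} = - \frac{J + 2 J^{2}}{2} = - J^{2} - \frac{J}{2}$)
$\frac{E{\left(-620 \right)}}{K{\left(f{\left(-26,28 \right)} \right)}} = \frac{- \frac{954}{5} + \frac{2 \left(-620\right)^{2}}{5}}{\left(-1\right) 28 \left(\frac{1}{2} + 28\right)} = \frac{- \frac{954}{5} + \frac{2}{5} \cdot 384400}{\left(-1\right) 28 \cdot \frac{57}{2}} = \frac{- \frac{954}{5} + 153760}{-798} = \frac{767846}{5} \left(- \frac{1}{798}\right) = - \frac{383923}{1995}$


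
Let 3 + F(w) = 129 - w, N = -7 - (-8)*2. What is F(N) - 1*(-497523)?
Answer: 497640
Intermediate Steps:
N = 9 (N = -7 - 4*(-4) = -7 + 16 = 9)
F(w) = 126 - w (F(w) = -3 + (129 - w) = 126 - w)
F(N) - 1*(-497523) = (126 - 1*9) - 1*(-497523) = (126 - 9) + 497523 = 117 + 497523 = 497640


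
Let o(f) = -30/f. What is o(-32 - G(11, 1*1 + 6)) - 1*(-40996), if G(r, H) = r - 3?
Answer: 163987/4 ≈ 40997.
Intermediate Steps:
G(r, H) = -3 + r
o(-32 - G(11, 1*1 + 6)) - 1*(-40996) = -30/(-32 - (-3 + 11)) - 1*(-40996) = -30/(-32 - 1*8) + 40996 = -30/(-32 - 8) + 40996 = -30/(-40) + 40996 = -30*(-1/40) + 40996 = ¾ + 40996 = 163987/4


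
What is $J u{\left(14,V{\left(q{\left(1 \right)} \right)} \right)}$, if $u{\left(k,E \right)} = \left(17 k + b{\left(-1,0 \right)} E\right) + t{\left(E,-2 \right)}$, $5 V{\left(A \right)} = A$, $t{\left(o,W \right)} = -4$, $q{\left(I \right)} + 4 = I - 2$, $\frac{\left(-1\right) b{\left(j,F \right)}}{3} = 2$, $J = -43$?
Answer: $-10320$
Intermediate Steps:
$b{\left(j,F \right)} = -6$ ($b{\left(j,F \right)} = \left(-3\right) 2 = -6$)
$q{\left(I \right)} = -6 + I$ ($q{\left(I \right)} = -4 + \left(I - 2\right) = -4 + \left(-2 + I\right) = -6 + I$)
$V{\left(A \right)} = \frac{A}{5}$
$u{\left(k,E \right)} = -4 - 6 E + 17 k$ ($u{\left(k,E \right)} = \left(17 k - 6 E\right) - 4 = \left(- 6 E + 17 k\right) - 4 = -4 - 6 E + 17 k$)
$J u{\left(14,V{\left(q{\left(1 \right)} \right)} \right)} = - 43 \left(-4 - 6 \frac{-6 + 1}{5} + 17 \cdot 14\right) = - 43 \left(-4 - 6 \cdot \frac{1}{5} \left(-5\right) + 238\right) = - 43 \left(-4 - -6 + 238\right) = - 43 \left(-4 + 6 + 238\right) = \left(-43\right) 240 = -10320$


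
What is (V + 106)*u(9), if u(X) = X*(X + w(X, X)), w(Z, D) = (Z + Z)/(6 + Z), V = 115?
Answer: 101439/5 ≈ 20288.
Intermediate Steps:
w(Z, D) = 2*Z/(6 + Z) (w(Z, D) = (2*Z)/(6 + Z) = 2*Z/(6 + Z))
u(X) = X*(X + 2*X/(6 + X))
(V + 106)*u(9) = (115 + 106)*(9**2*(8 + 9)/(6 + 9)) = 221*(81*17/15) = 221*(81*(1/15)*17) = 221*(459/5) = 101439/5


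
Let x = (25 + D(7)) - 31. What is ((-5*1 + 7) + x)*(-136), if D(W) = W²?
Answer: -6120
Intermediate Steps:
x = 43 (x = (25 + 7²) - 31 = (25 + 49) - 31 = 74 - 31 = 43)
((-5*1 + 7) + x)*(-136) = ((-5*1 + 7) + 43)*(-136) = ((-5 + 7) + 43)*(-136) = (2 + 43)*(-136) = 45*(-136) = -6120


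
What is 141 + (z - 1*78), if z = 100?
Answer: 163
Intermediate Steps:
141 + (z - 1*78) = 141 + (100 - 1*78) = 141 + (100 - 78) = 141 + 22 = 163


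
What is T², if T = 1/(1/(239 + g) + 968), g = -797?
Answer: 311364/291754460449 ≈ 1.0672e-6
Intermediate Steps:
T = 558/540143 (T = 1/(1/(239 - 797) + 968) = 1/(1/(-558) + 968) = 1/(-1/558 + 968) = 1/(540143/558) = 558/540143 ≈ 0.0010331)
T² = (558/540143)² = 311364/291754460449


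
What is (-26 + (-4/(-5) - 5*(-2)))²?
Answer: 5776/25 ≈ 231.04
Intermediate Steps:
(-26 + (-4/(-5) - 5*(-2)))² = (-26 + (-4*(-⅕) + 10))² = (-26 + (⅘ + 10))² = (-26 + 54/5)² = (-76/5)² = 5776/25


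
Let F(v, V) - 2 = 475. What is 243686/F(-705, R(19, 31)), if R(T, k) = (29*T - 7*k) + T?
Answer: 243686/477 ≈ 510.87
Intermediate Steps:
R(T, k) = -7*k + 30*T (R(T, k) = (-7*k + 29*T) + T = -7*k + 30*T)
F(v, V) = 477 (F(v, V) = 2 + 475 = 477)
243686/F(-705, R(19, 31)) = 243686/477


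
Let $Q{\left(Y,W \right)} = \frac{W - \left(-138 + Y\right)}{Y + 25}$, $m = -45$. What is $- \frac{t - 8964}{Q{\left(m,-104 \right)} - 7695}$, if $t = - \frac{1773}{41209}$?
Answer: $- \frac{7387984980}{6345320611} \approx -1.1643$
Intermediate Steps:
$t = - \frac{1773}{41209}$ ($t = \left(-1773\right) \frac{1}{41209} = - \frac{1773}{41209} \approx -0.043025$)
$Q{\left(Y,W \right)} = \frac{138 + W - Y}{25 + Y}$
$- \frac{t - 8964}{Q{\left(m,-104 \right)} - 7695} = - \frac{- \frac{1773}{41209} - 8964}{\frac{138 - 104 - -45}{25 - 45} - 7695} = - \frac{-369399249}{41209 \left(\frac{138 - 104 + 45}{-20} - 7695\right)} = - \frac{-369399249}{41209 \left(\left(- \frac{1}{20}\right) 79 - 7695\right)} = - \frac{-369399249}{41209 \left(- \frac{79}{20} - 7695\right)} = - \frac{-369399249}{41209 \left(- \frac{153979}{20}\right)} = - \frac{\left(-369399249\right) \left(-20\right)}{41209 \cdot 153979} = \left(-1\right) \frac{7387984980}{6345320611} = - \frac{7387984980}{6345320611}$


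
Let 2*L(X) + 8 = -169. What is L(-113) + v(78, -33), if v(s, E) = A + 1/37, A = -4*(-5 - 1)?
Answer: -4771/74 ≈ -64.473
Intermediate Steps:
A = 24 (A = -4*(-6) = 24)
v(s, E) = 889/37 (v(s, E) = 24 + 1/37 = 889/37)
L(X) = -177/2 (L(X) = -4 + (½)*(-169) = -4 - 169/2 = -177/2)
L(-113) + v(78, -33) = -177/2 + 889/37 = -4771/74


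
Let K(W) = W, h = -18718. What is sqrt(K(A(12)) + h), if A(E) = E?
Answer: I*sqrt(18706) ≈ 136.77*I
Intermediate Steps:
sqrt(K(A(12)) + h) = sqrt(12 - 18718) = sqrt(-18706) = I*sqrt(18706)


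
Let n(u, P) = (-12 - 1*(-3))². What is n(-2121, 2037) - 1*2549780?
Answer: -2549699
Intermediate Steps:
n(u, P) = 81 (n(u, P) = (-12 + 3)² = (-9)² = 81)
n(-2121, 2037) - 1*2549780 = 81 - 1*2549780 = 81 - 2549780 = -2549699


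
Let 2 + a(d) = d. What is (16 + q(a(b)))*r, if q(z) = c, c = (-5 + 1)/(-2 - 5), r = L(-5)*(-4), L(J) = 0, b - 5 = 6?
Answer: 0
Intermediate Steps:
b = 11 (b = 5 + 6 = 11)
a(d) = -2 + d
r = 0 (r = 0*(-4) = 0)
c = 4/7 (c = -4/(-7) = -4*(-1/7) = 4/7 ≈ 0.57143)
q(z) = 4/7
(16 + q(a(b)))*r = (16 + 4/7)*0 = (116/7)*0 = 0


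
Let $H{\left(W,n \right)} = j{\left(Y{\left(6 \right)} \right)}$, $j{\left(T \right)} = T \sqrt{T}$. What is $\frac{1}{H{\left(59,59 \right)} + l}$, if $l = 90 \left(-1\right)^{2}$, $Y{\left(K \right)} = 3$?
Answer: $\frac{10}{897} - \frac{\sqrt{3}}{2691} \approx 0.010505$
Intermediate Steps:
$j{\left(T \right)} = T^{\frac{3}{2}}$
$H{\left(W,n \right)} = 3 \sqrt{3}$ ($H{\left(W,n \right)} = 3^{\frac{3}{2}} = 3 \sqrt{3}$)
$l = 90$ ($l = 90 \cdot 1 = 90$)
$\frac{1}{H{\left(59,59 \right)} + l} = \frac{1}{3 \sqrt{3} + 90} = \frac{1}{90 + 3 \sqrt{3}}$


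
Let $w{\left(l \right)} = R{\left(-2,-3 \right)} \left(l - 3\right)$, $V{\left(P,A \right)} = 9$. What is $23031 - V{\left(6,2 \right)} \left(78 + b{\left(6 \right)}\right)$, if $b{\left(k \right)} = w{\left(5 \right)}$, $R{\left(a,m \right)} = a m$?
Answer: $22221$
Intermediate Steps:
$w{\left(l \right)} = -18 + 6 l$ ($w{\left(l \right)} = \left(-2\right) \left(-3\right) \left(l - 3\right) = 6 \left(-3 + l\right) = -18 + 6 l$)
$b{\left(k \right)} = 12$ ($b{\left(k \right)} = -18 + 6 \cdot 5 = -18 + 30 = 12$)
$23031 - V{\left(6,2 \right)} \left(78 + b{\left(6 \right)}\right) = 23031 - 9 \left(78 + 12\right) = 23031 - 9 \cdot 90 = 23031 - 810 = 22221$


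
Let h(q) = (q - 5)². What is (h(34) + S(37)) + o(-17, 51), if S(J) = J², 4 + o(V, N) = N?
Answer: 2257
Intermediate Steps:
o(V, N) = -4 + N
h(q) = (-5 + q)²
(h(34) + S(37)) + o(-17, 51) = ((-5 + 34)² + 37²) + (-4 + 51) = (29² + 1369) + 47 = (841 + 1369) + 47 = 2210 + 47 = 2257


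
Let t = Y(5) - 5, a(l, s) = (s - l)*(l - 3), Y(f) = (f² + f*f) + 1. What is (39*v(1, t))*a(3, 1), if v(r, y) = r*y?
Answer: 0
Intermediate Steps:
Y(f) = 1 + 2*f² (Y(f) = (f² + f²) + 1 = 2*f² + 1 = 1 + 2*f²)
a(l, s) = (-3 + l)*(s - l) (a(l, s) = (s - l)*(-3 + l) = (-3 + l)*(s - l))
t = 46 (t = (1 + 2*5²) - 5 = (1 + 2*25) - 5 = (1 + 50) - 5 = 51 - 5 = 46)
(39*v(1, t))*a(3, 1) = (39*(1*46))*(-1*3² - 3*1 + 3*3 + 3*1) = (39*46)*(-1*9 - 3 + 9 + 3) = 1794*(-9 - 3 + 9 + 3) = 1794*0 = 0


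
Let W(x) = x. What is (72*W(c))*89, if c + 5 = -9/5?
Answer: -217872/5 ≈ -43574.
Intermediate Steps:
c = -34/5 (c = -5 - 9/5 = -34/5 ≈ -6.8000)
(72*W(c))*89 = (72*(-34/5))*89 = -2448/5*89 = -217872/5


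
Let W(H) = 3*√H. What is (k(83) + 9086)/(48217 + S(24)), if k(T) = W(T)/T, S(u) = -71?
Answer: 649/3439 + 3*√83/3996118 ≈ 0.18872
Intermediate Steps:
k(T) = 3/√T (k(T) = (3*√T)/T = 3/√T)
(k(83) + 9086)/(48217 + S(24)) = (3/√83 + 9086)/(48217 - 71) = (3*(√83/83) + 9086)/48146 = (3*√83/83 + 9086)*(1/48146) = (9086 + 3*√83/83)*(1/48146) = 649/3439 + 3*√83/3996118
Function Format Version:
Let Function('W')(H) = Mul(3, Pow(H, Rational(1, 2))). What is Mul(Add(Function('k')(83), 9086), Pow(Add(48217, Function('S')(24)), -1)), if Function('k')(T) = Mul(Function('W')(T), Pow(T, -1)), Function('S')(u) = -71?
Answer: Add(Rational(649, 3439), Mul(Rational(3, 3996118), Pow(83, Rational(1, 2)))) ≈ 0.18872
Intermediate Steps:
Function('k')(T) = Mul(3, Pow(T, Rational(-1, 2))) (Function('k')(T) = Mul(Mul(3, Pow(T, Rational(1, 2))), Pow(T, -1)) = Mul(3, Pow(T, Rational(-1, 2))))
Mul(Add(Function('k')(83), 9086), Pow(Add(48217, Function('S')(24)), -1)) = Mul(Add(Mul(3, Pow(83, Rational(-1, 2))), 9086), Pow(Add(48217, -71), -1)) = Mul(Add(Mul(3, Mul(Rational(1, 83), Pow(83, Rational(1, 2)))), 9086), Pow(48146, -1)) = Mul(Add(Mul(Rational(3, 83), Pow(83, Rational(1, 2))), 9086), Rational(1, 48146)) = Mul(Add(9086, Mul(Rational(3, 83), Pow(83, Rational(1, 2)))), Rational(1, 48146)) = Add(Rational(649, 3439), Mul(Rational(3, 3996118), Pow(83, Rational(1, 2))))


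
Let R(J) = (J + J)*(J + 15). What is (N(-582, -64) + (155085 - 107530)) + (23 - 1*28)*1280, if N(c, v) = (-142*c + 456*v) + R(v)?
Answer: 100887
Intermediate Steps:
R(J) = 2*J*(15 + J) (R(J) = (2*J)*(15 + J) = 2*J*(15 + J))
N(c, v) = -142*c + 456*v + 2*v*(15 + v) (N(c, v) = (-142*c + 456*v) + 2*v*(15 + v) = -142*c + 456*v + 2*v*(15 + v))
(N(-582, -64) + (155085 - 107530)) + (23 - 1*28)*1280 = ((-142*(-582) + 2*(-64)**2 + 486*(-64)) + (155085 - 107530)) + (23 - 1*28)*1280 = ((82644 + 2*4096 - 31104) + 47555) + (23 - 28)*1280 = ((82644 + 8192 - 31104) + 47555) - 5*1280 = (59732 + 47555) - 6400 = 107287 - 6400 = 100887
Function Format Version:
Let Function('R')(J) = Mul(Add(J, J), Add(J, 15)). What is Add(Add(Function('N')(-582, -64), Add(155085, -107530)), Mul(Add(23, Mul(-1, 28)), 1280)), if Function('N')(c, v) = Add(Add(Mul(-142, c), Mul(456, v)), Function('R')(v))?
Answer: 100887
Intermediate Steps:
Function('R')(J) = Mul(2, J, Add(15, J)) (Function('R')(J) = Mul(Mul(2, J), Add(15, J)) = Mul(2, J, Add(15, J)))
Function('N')(c, v) = Add(Mul(-142, c), Mul(456, v), Mul(2, v, Add(15, v))) (Function('N')(c, v) = Add(Add(Mul(-142, c), Mul(456, v)), Mul(2, v, Add(15, v))) = Add(Mul(-142, c), Mul(456, v), Mul(2, v, Add(15, v))))
Add(Add(Function('N')(-582, -64), Add(155085, -107530)), Mul(Add(23, Mul(-1, 28)), 1280)) = Add(Add(Add(Mul(-142, -582), Mul(2, Pow(-64, 2)), Mul(486, -64)), Add(155085, -107530)), Mul(Add(23, Mul(-1, 28)), 1280)) = Add(Add(Add(82644, Mul(2, 4096), -31104), 47555), Mul(Add(23, -28), 1280)) = Add(Add(Add(82644, 8192, -31104), 47555), Mul(-5, 1280)) = Add(Add(59732, 47555), -6400) = Add(107287, -6400) = 100887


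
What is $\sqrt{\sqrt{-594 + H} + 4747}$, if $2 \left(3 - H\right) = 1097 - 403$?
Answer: $\sqrt{4747 + i \sqrt{938}} \approx 68.899 + 0.2223 i$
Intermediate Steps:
$H = -344$ ($H = 3 - \frac{1097 - 403}{2} = 3 - 347 = -344$)
$\sqrt{\sqrt{-594 + H} + 4747} = \sqrt{\sqrt{-594 - 344} + 4747} = \sqrt{\sqrt{-938} + 4747} = \sqrt{i \sqrt{938} + 4747} = \sqrt{4747 + i \sqrt{938}}$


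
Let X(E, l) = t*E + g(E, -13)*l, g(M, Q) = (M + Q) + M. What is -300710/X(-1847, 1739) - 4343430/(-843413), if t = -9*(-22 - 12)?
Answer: 6141651079976/1182744195703 ≈ 5.1927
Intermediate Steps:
g(M, Q) = Q + 2*M
t = 306 (t = -9*(-34) = 306)
X(E, l) = 306*E + l*(-13 + 2*E) (X(E, l) = 306*E + (-13 + 2*E)*l = 306*E + l*(-13 + 2*E))
-300710/X(-1847, 1739) - 4343430/(-843413) = -300710/(306*(-1847) + 1739*(-13 + 2*(-1847))) - 4343430/(-843413) = -300710/(-565182 + 1739*(-13 - 3694)) - 4343430*(-1/843413) = -300710/(-565182 + 1739*(-3707)) + 4343430/843413 = -300710/(-565182 - 6446473) + 4343430/843413 = -300710/(-7011655) + 4343430/843413 = -300710*(-1/7011655) + 4343430/843413 = 60142/1402331 + 4343430/843413 = 6141651079976/1182744195703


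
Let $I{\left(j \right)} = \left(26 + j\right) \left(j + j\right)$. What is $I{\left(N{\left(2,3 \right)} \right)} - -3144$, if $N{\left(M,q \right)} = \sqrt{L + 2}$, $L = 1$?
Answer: $3150 + 52 \sqrt{3} \approx 3240.1$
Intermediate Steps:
$N{\left(M,q \right)} = \sqrt{3}$ ($N{\left(M,q \right)} = \sqrt{1 + 2} = \sqrt{3}$)
$I{\left(j \right)} = 2 j \left(26 + j\right)$ ($I{\left(j \right)} = \left(26 + j\right) 2 j = 2 j \left(26 + j\right)$)
$I{\left(N{\left(2,3 \right)} \right)} - -3144 = 2 \sqrt{3} \left(26 + \sqrt{3}\right) - -3144 = 2 \sqrt{3} \left(26 + \sqrt{3}\right) + 3144 = 3144 + 2 \sqrt{3} \left(26 + \sqrt{3}\right)$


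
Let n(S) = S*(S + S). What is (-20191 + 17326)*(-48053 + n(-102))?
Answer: 78056925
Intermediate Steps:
n(S) = 2*S**2 (n(S) = S*(2*S) = 2*S**2)
(-20191 + 17326)*(-48053 + n(-102)) = (-20191 + 17326)*(-48053 + 2*(-102)**2) = -2865*(-48053 + 2*10404) = -2865*(-48053 + 20808) = -2865*(-27245) = 78056925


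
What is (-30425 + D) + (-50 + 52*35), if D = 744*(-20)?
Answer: -43535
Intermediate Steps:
D = -14880
(-30425 + D) + (-50 + 52*35) = (-30425 - 14880) + (-50 + 52*35) = -45305 + (-50 + 1820) = -45305 + 1770 = -43535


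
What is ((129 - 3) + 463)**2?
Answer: 346921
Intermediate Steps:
((129 - 3) + 463)**2 = (126 + 463)**2 = 589**2 = 346921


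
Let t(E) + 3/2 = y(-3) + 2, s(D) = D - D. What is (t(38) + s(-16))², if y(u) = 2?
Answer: 25/4 ≈ 6.2500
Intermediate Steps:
s(D) = 0
t(E) = 5/2 (t(E) = -3/2 + (2 + 2) = -3/2 + 4 = 5/2)
(t(38) + s(-16))² = (5/2 + 0)² = (5/2)² = 25/4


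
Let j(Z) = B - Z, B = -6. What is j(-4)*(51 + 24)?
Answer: -150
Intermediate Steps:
j(Z) = -6 - Z
j(-4)*(51 + 24) = (-6 - 1*(-4))*(51 + 24) = (-6 + 4)*75 = -2*75 = -150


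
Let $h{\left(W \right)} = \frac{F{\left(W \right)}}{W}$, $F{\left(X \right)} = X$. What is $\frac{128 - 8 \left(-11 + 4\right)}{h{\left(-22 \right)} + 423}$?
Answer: $\frac{23}{53} \approx 0.43396$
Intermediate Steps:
$h{\left(W \right)} = 1$ ($h{\left(W \right)} = \frac{W}{W} = 1$)
$\frac{128 - 8 \left(-11 + 4\right)}{h{\left(-22 \right)} + 423} = \frac{128 - 8 \left(-11 + 4\right)}{1 + 423} = \frac{128 - -56}{424} = \left(128 + 56\right) \frac{1}{424} = 184 \cdot \frac{1}{424} = \frac{23}{53}$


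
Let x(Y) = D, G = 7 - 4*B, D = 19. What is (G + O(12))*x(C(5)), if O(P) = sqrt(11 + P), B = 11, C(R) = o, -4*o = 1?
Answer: -703 + 19*sqrt(23) ≈ -611.88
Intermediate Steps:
o = -1/4 (o = -1/4*1 = -1/4 ≈ -0.25000)
C(R) = -1/4
G = -37 (G = 7 - 4*11 = 7 - 44 = -37)
x(Y) = 19
(G + O(12))*x(C(5)) = (-37 + sqrt(11 + 12))*19 = (-37 + sqrt(23))*19 = -703 + 19*sqrt(23)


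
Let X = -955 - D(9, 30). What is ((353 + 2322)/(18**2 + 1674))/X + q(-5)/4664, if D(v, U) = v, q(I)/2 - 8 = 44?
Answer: 23479411/1122899976 ≈ 0.020910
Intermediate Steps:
q(I) = 104 (q(I) = 16 + 2*44 = 16 + 88 = 104)
X = -964 (X = -955 - 1*9 = -955 - 9 = -964)
((353 + 2322)/(18**2 + 1674))/X + q(-5)/4664 = ((353 + 2322)/(18**2 + 1674))/(-964) + 104/4664 = (2675/(324 + 1674))*(-1/964) + 104*(1/4664) = (2675/1998)*(-1/964) + 13/583 = -2675/1926072 + 13/583 = 23479411/1122899976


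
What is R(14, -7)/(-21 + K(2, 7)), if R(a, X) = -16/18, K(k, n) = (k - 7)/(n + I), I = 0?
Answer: 7/171 ≈ 0.040936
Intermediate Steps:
K(k, n) = (-7 + k)/n (K(k, n) = (k - 7)/(n + 0) = (-7 + k)/n)
R(a, X) = -8/9 (R(a, X) = -16*1/18 = -8/9)
R(14, -7)/(-21 + K(2, 7)) = -8/(9*(-21 + (-7 + 2)/7)) = -8/(9*(-21 + (1/7)*(-5))) = -8/(9*(-21 - 5/7)) = -8/(9*(-152/7)) = -8/9*(-7/152) = 7/171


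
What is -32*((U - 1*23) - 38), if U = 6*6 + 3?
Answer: 704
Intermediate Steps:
U = 39 (U = 36 + 3 = 39)
-32*((U - 1*23) - 38) = -32*((39 - 1*23) - 38) = -32*((39 - 23) - 38) = -32*(16 - 38) = -32*(-22) = 704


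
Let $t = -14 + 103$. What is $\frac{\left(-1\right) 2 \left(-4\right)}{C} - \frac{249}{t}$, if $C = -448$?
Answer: $- \frac{14033}{4984} \approx -2.8156$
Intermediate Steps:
$t = 89$
$\frac{\left(-1\right) 2 \left(-4\right)}{C} - \frac{249}{t} = \frac{\left(-1\right) 2 \left(-4\right)}{-448} - \frac{249}{89} = \left(-2\right) \left(-4\right) \left(- \frac{1}{448}\right) - \frac{249}{89} = 8 \left(- \frac{1}{448}\right) - \frac{249}{89} = - \frac{1}{56} - \frac{249}{89} = - \frac{14033}{4984}$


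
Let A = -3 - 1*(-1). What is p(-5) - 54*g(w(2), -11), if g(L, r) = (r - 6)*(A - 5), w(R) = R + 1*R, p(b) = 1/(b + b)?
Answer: -64261/10 ≈ -6426.1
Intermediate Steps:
p(b) = 1/(2*b)
w(R) = 2*R (w(R) = R + R = 2*R)
A = -2 (A = -3 + 1 = -2)
g(L, r) = 42 - 7*r (g(L, r) = (r - 6)*(-2 - 5) = (-6 + r)*(-7) = 42 - 7*r)
p(-5) - 54*g(w(2), -11) = (½)/(-5) - 54*(42 - 7*(-11)) = (½)*(-⅕) - 54*(42 + 77) = -⅒ - 54*119 = -⅒ - 6426 = -64261/10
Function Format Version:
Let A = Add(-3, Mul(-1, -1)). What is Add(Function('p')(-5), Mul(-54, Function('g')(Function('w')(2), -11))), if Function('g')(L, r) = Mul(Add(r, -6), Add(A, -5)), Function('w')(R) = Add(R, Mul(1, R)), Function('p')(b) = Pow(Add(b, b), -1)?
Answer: Rational(-64261, 10) ≈ -6426.1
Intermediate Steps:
Function('p')(b) = Mul(Rational(1, 2), Pow(b, -1)) (Function('p')(b) = Pow(Mul(2, b), -1) = Mul(Rational(1, 2), Pow(b, -1)))
Function('w')(R) = Mul(2, R) (Function('w')(R) = Add(R, R) = Mul(2, R))
A = -2 (A = Add(-3, 1) = -2)
Function('g')(L, r) = Add(42, Mul(-7, r)) (Function('g')(L, r) = Mul(Add(r, -6), Add(-2, -5)) = Mul(Add(-6, r), -7) = Add(42, Mul(-7, r)))
Add(Function('p')(-5), Mul(-54, Function('g')(Function('w')(2), -11))) = Add(Mul(Rational(1, 2), Pow(-5, -1)), Mul(-54, Add(42, Mul(-7, -11)))) = Add(Mul(Rational(1, 2), Rational(-1, 5)), Mul(-54, Add(42, 77))) = Add(Rational(-1, 10), Mul(-54, 119)) = Add(Rational(-1, 10), -6426) = Rational(-64261, 10)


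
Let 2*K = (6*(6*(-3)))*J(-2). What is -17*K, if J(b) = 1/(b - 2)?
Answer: -459/2 ≈ -229.50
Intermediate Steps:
J(b) = 1/(-2 + b)
K = 27/2 (K = ((6*(6*(-3)))/(-2 - 2))/2 = ((6*(-18))/(-4))/2 = (-108*(-1/4))/2 = (1/2)*27 = 27/2 ≈ 13.500)
-17*K = -17*27/2 = -459/2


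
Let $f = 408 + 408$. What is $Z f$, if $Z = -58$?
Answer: $-47328$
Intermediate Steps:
$f = 816$
$Z f = \left(-58\right) 816 = -47328$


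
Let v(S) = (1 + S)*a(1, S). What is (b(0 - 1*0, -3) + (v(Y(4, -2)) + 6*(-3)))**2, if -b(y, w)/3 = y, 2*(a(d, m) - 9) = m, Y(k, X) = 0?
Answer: 81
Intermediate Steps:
a(d, m) = 9 + m/2
b(y, w) = -3*y
v(S) = (1 + S)*(9 + S/2)
(b(0 - 1*0, -3) + (v(Y(4, -2)) + 6*(-3)))**2 = (-3*(0 - 1*0) + ((1 + 0)*(18 + 0)/2 + 6*(-3)))**2 = (-3*(0 + 0) + ((1/2)*1*18 - 18))**2 = (-3*0 + (9 - 18))**2 = (0 - 9)**2 = (-9)**2 = 81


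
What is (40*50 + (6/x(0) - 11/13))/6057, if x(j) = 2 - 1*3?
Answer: 2879/8749 ≈ 0.32907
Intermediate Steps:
x(j) = -1 (x(j) = 2 - 3 = -1)
(40*50 + (6/x(0) - 11/13))/6057 = (40*50 + (6/(-1) - 11/13))/6057 = (2000 + (6*(-1) - 11*1/13))*(1/6057) = (2000 + (-6 - 11/13))*(1/6057) = (2000 - 89/13)*(1/6057) = (25911/13)*(1/6057) = 2879/8749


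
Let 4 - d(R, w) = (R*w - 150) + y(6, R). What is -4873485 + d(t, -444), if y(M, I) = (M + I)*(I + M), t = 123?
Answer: -4835360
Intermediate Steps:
y(M, I) = (I + M)**2 (y(M, I) = (I + M)*(I + M) = (I + M)**2)
d(R, w) = 154 - (6 + R)**2 - R*w (d(R, w) = 4 - ((R*w - 150) + (R + 6)**2) = 4 - ((-150 + R*w) + (6 + R)**2) = 4 - (-150 + (6 + R)**2 + R*w) = 4 + (150 - (6 + R)**2 - R*w) = 154 - (6 + R)**2 - R*w)
-4873485 + d(t, -444) = -4873485 + (154 - (6 + 123)**2 - 1*123*(-444)) = -4873485 + (154 - 1*129**2 + 54612) = -4873485 + (154 - 1*16641 + 54612) = -4873485 + (154 - 16641 + 54612) = -4873485 + 38125 = -4835360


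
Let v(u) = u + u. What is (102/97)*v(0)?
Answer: 0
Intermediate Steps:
v(u) = 2*u
(102/97)*v(0) = (102/97)*(2*0) = (102*(1/97))*0 = (102/97)*0 = 0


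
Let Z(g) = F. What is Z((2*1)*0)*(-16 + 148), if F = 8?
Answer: 1056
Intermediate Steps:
Z(g) = 8
Z((2*1)*0)*(-16 + 148) = 8*(-16 + 148) = 8*132 = 1056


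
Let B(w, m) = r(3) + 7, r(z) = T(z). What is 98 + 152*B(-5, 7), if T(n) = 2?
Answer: 1466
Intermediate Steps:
r(z) = 2
B(w, m) = 9 (B(w, m) = 2 + 7 = 9)
98 + 152*B(-5, 7) = 98 + 152*9 = 98 + 1368 = 1466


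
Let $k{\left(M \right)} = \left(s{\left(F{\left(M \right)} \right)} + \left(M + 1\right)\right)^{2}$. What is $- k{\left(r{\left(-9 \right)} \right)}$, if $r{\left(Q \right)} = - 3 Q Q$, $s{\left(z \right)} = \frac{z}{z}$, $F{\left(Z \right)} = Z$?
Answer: $-58081$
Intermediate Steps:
$s{\left(z \right)} = 1$
$r{\left(Q \right)} = - 3 Q^{2}$
$k{\left(M \right)} = \left(2 + M\right)^{2}$ ($k{\left(M \right)} = \left(1 + \left(M + 1\right)\right)^{2} = \left(1 + \left(1 + M\right)\right)^{2} = \left(2 + M\right)^{2}$)
$- k{\left(r{\left(-9 \right)} \right)} = - \left(2 - 3 \left(-9\right)^{2}\right)^{2} = - \left(2 - 243\right)^{2} = - \left(-241\right)^{2} = \left(-1\right) 58081 = -58081$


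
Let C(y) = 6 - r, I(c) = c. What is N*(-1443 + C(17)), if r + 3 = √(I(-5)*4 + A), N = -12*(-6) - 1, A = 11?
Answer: -101814 - 213*I ≈ -1.0181e+5 - 213.0*I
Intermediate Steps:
N = 71 (N = 72 - 1 = 71)
r = -3 + 3*I (r = -3 + √(-5*4 + 11) = -3 + √(-20 + 11) = -3 + √(-9) = -3 + 3*I ≈ -3.0 + 3.0*I)
C(y) = 9 - 3*I (C(y) = 6 - (-3 + 3*I) = 6 + (3 - 3*I) = 9 - 3*I)
N*(-1443 + C(17)) = 71*(-1443 + (9 - 3*I)) = 71*(-1434 - 3*I) = -101814 - 213*I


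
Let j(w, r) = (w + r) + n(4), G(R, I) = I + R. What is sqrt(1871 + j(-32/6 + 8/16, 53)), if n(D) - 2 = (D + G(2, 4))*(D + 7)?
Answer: sqrt(73122)/6 ≈ 45.068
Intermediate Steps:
n(D) = 2 + (6 + D)*(7 + D) (n(D) = 2 + (D + (4 + 2))*(D + 7) = 2 + (D + 6)*(7 + D) = 2 + (6 + D)*(7 + D))
j(w, r) = 112 + r + w (j(w, r) = (w + r) + (44 + 4**2 + 13*4) = (r + w) + (44 + 16 + 52) = (r + w) + 112 = 112 + r + w)
sqrt(1871 + j(-32/6 + 8/16, 53)) = sqrt(1871 + (112 + 53 + (-32/6 + 8/16))) = sqrt(1871 + (112 + 53 + (-32*1/6 + 8*(1/16)))) = sqrt(1871 + (112 + 53 + (-16/3 + 1/2))) = sqrt(1871 + (112 + 53 - 29/6)) = sqrt(1871 + 961/6) = sqrt(12187/6) = sqrt(73122)/6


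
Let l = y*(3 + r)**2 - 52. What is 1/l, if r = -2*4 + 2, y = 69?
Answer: 1/569 ≈ 0.0017575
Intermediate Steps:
r = -6 (r = -8 + 2 = -6)
l = 569 (l = 69*(3 - 6)**2 - 52 = 69*(-3)**2 - 52 = 69*9 - 52 = 621 - 52 = 569)
1/l = 1/569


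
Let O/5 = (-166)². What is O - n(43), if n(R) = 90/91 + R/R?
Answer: 12537799/91 ≈ 1.3778e+5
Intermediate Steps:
O = 137780 (O = 5*(-166)² = 5*27556 = 137780)
n(R) = 181/91 (n(R) = 90*(1/91) + 1 = 90/91 + 1 = 181/91)
O - n(43) = 137780 - 1*181/91 = 137780 - 181/91 = 12537799/91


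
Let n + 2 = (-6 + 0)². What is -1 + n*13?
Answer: 441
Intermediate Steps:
n = 34 (n = -2 + (-6 + 0)² = -2 + (-6)² = -2 + 36 = 34)
-1 + n*13 = -1 + 34*13 = -1 + 442 = 441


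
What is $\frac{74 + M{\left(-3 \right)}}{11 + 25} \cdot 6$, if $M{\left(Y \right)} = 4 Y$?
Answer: $\frac{31}{3} \approx 10.333$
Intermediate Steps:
$\frac{74 + M{\left(-3 \right)}}{11 + 25} \cdot 6 = \frac{74 + 4 \left(-3\right)}{11 + 25} \cdot 6 = \frac{74 - 12}{36} \cdot 6 = 62 \cdot \frac{1}{36} \cdot 6 = \frac{31}{18} \cdot 6 = \frac{31}{3}$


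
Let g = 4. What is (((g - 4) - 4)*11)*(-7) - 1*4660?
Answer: -4352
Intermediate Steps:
(((g - 4) - 4)*11)*(-7) - 1*4660 = (((4 - 4) - 4)*11)*(-7) - 1*4660 = ((0 - 4)*11)*(-7) - 4660 = -4*11*(-7) - 4660 = -44*(-7) - 4660 = 308 - 4660 = -4352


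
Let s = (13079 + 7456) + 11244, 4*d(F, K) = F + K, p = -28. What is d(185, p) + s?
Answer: 127273/4 ≈ 31818.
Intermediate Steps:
d(F, K) = F/4 + K/4 (d(F, K) = (F + K)/4 = F/4 + K/4)
s = 31779 (s = 20535 + 11244 = 31779)
d(185, p) + s = ((¼)*185 + (¼)*(-28)) + 31779 = (185/4 - 7) + 31779 = 157/4 + 31779 = 127273/4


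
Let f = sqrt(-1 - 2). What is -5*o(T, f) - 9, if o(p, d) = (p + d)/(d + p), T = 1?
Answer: -14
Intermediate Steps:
f = I*sqrt(3) (f = sqrt(-3) = I*sqrt(3) ≈ 1.732*I)
o(p, d) = 1 (o(p, d) = (d + p)/(d + p) = 1)
-5*o(T, f) - 9 = -5*1 - 9 = -5 - 9 = -14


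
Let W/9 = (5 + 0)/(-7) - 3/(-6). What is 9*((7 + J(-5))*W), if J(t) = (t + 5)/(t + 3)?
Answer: -243/2 ≈ -121.50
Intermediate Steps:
W = -27/14 (W = 9*((5 + 0)/(-7) - 3/(-6)) = 9*(5*(-1/7) - 3*(-1/6)) = 9*(-5/7 + 1/2) = 9*(-3/14) = -27/14 ≈ -1.9286)
J(t) = (5 + t)/(3 + t)
9*((7 + J(-5))*W) = 9*((7 + (5 - 5)/(3 - 5))*(-27/14)) = 9*((7 + 0/(-2))*(-27/14)) = 9*((7 - 1/2*0)*(-27/14)) = 9*((7 + 0)*(-27/14)) = 9*(7*(-27/14)) = 9*(-27/2) = -243/2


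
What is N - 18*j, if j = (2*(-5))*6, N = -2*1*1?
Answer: 1078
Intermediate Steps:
N = -2 (N = -2*1 = -2)
j = -60 (j = -10*6 = -60)
N - 18*j = -2 - 18*(-60) = -2 + 1080 = 1078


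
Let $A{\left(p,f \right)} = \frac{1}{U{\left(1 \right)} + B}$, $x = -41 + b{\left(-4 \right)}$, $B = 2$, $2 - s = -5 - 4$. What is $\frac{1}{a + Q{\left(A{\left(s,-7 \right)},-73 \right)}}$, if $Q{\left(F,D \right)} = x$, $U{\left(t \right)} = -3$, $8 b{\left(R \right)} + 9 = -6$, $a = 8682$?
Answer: $\frac{8}{69113} \approx 0.00011575$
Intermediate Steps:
$b{\left(R \right)} = - \frac{15}{8}$ ($b{\left(R \right)} = - \frac{9}{8} + \frac{1}{8} \left(-6\right) = - \frac{9}{8} - \frac{3}{4} = - \frac{15}{8}$)
$s = 11$ ($s = 2 - \left(-5 - 4\right) = 2 - -9 = 2 + 9 = 11$)
$x = - \frac{343}{8}$ ($x = -41 - \frac{15}{8} = - \frac{343}{8} \approx -42.875$)
$A{\left(p,f \right)} = -1$ ($A{\left(p,f \right)} = \frac{1}{-3 + 2} = \frac{1}{-1} = -1$)
$Q{\left(F,D \right)} = - \frac{343}{8}$
$\frac{1}{a + Q{\left(A{\left(s,-7 \right)},-73 \right)}} = \frac{1}{8682 - \frac{343}{8}} = \frac{1}{\frac{69113}{8}} = \frac{8}{69113}$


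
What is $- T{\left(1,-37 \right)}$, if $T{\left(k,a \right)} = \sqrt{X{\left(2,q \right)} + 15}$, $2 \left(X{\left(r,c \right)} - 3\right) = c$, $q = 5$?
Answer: $- \frac{\sqrt{82}}{2} \approx -4.5277$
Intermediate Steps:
$X{\left(r,c \right)} = 3 + \frac{c}{2}$
$T{\left(k,a \right)} = \frac{\sqrt{82}}{2}$ ($T{\left(k,a \right)} = \sqrt{\left(3 + \frac{1}{2} \cdot 5\right) + 15} = \sqrt{\left(3 + \frac{5}{2}\right) + 15} = \sqrt{\frac{11}{2} + 15} = \sqrt{\frac{41}{2}} = \frac{\sqrt{82}}{2}$)
$- T{\left(1,-37 \right)} = - \frac{\sqrt{82}}{2}$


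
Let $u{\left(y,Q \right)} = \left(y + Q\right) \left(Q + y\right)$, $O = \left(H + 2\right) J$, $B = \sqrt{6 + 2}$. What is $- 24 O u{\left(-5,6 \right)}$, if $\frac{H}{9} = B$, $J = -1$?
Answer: $48 + 432 \sqrt{2} \approx 658.94$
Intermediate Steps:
$B = 2 \sqrt{2}$ ($B = \sqrt{8} = 2 \sqrt{2} \approx 2.8284$)
$H = 18 \sqrt{2}$ ($H = 9 \cdot 2 \sqrt{2} = 18 \sqrt{2} \approx 25.456$)
$O = -2 - 18 \sqrt{2}$ ($O = \left(18 \sqrt{2} + 2\right) \left(-1\right) = \left(2 + 18 \sqrt{2}\right) \left(-1\right) = -2 - 18 \sqrt{2} \approx -27.456$)
$u{\left(y,Q \right)} = \left(Q + y\right)^{2}$ ($u{\left(y,Q \right)} = \left(Q + y\right) \left(Q + y\right) = \left(Q + y\right)^{2}$)
$- 24 O u{\left(-5,6 \right)} = - 24 \left(-2 - 18 \sqrt{2}\right) \left(6 - 5\right)^{2} = \left(48 + 432 \sqrt{2}\right) 1^{2} = \left(48 + 432 \sqrt{2}\right) 1 = 48 + 432 \sqrt{2}$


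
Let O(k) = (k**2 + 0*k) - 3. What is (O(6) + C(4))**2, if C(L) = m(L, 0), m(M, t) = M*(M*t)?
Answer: 1089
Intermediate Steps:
O(k) = -3 + k**2 (O(k) = (k**2 + 0) - 3 = k**2 - 3 = -3 + k**2)
m(M, t) = t*M**2
C(L) = 0 (C(L) = 0*L**2 = 0)
(O(6) + C(4))**2 = ((-3 + 6**2) + 0)**2 = ((-3 + 36) + 0)**2 = (33 + 0)**2 = 33**2 = 1089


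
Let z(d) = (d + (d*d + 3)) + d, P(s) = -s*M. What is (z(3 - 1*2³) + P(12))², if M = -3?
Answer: 2916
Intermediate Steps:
P(s) = 3*s (P(s) = -s*(-3) = -(-3)*s = 3*s)
z(d) = 3 + d² + 2*d (z(d) = (d + (d² + 3)) + d = (d + (3 + d²)) + d = (3 + d + d²) + d = 3 + d² + 2*d)
(z(3 - 1*2³) + P(12))² = ((3 + (3 - 1*2³)² + 2*(3 - 1*2³)) + 3*12)² = ((3 + (3 - 1*8)² + 2*(3 - 1*8)) + 36)² = ((3 + (3 - 8)² + 2*(3 - 8)) + 36)² = ((3 + (-5)² + 2*(-5)) + 36)² = ((3 + 25 - 10) + 36)² = (18 + 36)² = 54² = 2916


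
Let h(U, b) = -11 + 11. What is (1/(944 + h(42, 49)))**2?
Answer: 1/891136 ≈ 1.1222e-6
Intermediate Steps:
h(U, b) = 0
(1/(944 + h(42, 49)))**2 = (1/(944 + 0))**2 = (1/944)**2 = 1/891136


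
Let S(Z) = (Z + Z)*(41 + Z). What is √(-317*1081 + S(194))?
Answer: I*√251497 ≈ 501.49*I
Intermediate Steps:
S(Z) = 2*Z*(41 + Z) (S(Z) = (2*Z)*(41 + Z) = 2*Z*(41 + Z))
√(-317*1081 + S(194)) = √(-317*1081 + 2*194*(41 + 194)) = √(-342677 + 2*194*235) = √(-342677 + 91180) = √(-251497) = I*√251497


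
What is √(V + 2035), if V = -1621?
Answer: 3*√46 ≈ 20.347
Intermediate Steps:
√(V + 2035) = √(-1621 + 2035) = √414 = 3*√46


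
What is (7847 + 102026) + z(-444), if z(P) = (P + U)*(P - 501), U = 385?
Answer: 165628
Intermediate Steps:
z(P) = (-501 + P)*(385 + P) (z(P) = (P + 385)*(P - 501) = (385 + P)*(-501 + P) = (-501 + P)*(385 + P))
(7847 + 102026) + z(-444) = (7847 + 102026) + (-192885 + (-444)**2 - 116*(-444)) = 109873 + (-192885 + 197136 + 51504) = 109873 + 55755 = 165628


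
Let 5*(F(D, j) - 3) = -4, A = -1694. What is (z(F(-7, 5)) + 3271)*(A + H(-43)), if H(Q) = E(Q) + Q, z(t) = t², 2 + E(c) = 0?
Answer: -142417144/25 ≈ -5.6967e+6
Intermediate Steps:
F(D, j) = 11/5 (F(D, j) = 3 + (⅕)*(-4) = 3 - ⅘ = 11/5)
E(c) = -2 (E(c) = -2 + 0 = -2)
H(Q) = -2 + Q
(z(F(-7, 5)) + 3271)*(A + H(-43)) = ((11/5)² + 3271)*(-1694 + (-2 - 43)) = (121/25 + 3271)*(-1694 - 45) = (81896/25)*(-1739) = -142417144/25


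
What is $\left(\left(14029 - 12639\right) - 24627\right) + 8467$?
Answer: $-14770$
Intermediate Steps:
$\left(\left(14029 - 12639\right) - 24627\right) + 8467 = \left(1390 - 24627\right) + 8467 = -23237 + 8467 = -14770$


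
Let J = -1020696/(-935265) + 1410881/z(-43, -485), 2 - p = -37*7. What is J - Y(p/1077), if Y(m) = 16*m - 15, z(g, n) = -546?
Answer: -157159493382007/61108344570 ≈ -2571.8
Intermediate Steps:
p = 261 (p = 2 - (-37)*7 = 2 - 1*(-259) = 2 + 259 = 261)
J = -439663439483/170218230 (J = -1020696/(-935265) + 1410881/(-546) = -1020696*(-1/935265) + 1410881*(-1/546) = 340232/311755 - 1410881/546 = -439663439483/170218230 ≈ -2582.9)
Y(m) = -15 + 16*m
J - Y(p/1077) = -439663439483/170218230 - (-15 + 16*(261/1077)) = -439663439483/170218230 - (-15 + 16*(261*(1/1077))) = -439663439483/170218230 - (-15 + 16*(87/359)) = -439663439483/170218230 - (-15 + 1392/359) = -439663439483/170218230 - 1*(-3993/359) = -439663439483/170218230 + 3993/359 = -157159493382007/61108344570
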